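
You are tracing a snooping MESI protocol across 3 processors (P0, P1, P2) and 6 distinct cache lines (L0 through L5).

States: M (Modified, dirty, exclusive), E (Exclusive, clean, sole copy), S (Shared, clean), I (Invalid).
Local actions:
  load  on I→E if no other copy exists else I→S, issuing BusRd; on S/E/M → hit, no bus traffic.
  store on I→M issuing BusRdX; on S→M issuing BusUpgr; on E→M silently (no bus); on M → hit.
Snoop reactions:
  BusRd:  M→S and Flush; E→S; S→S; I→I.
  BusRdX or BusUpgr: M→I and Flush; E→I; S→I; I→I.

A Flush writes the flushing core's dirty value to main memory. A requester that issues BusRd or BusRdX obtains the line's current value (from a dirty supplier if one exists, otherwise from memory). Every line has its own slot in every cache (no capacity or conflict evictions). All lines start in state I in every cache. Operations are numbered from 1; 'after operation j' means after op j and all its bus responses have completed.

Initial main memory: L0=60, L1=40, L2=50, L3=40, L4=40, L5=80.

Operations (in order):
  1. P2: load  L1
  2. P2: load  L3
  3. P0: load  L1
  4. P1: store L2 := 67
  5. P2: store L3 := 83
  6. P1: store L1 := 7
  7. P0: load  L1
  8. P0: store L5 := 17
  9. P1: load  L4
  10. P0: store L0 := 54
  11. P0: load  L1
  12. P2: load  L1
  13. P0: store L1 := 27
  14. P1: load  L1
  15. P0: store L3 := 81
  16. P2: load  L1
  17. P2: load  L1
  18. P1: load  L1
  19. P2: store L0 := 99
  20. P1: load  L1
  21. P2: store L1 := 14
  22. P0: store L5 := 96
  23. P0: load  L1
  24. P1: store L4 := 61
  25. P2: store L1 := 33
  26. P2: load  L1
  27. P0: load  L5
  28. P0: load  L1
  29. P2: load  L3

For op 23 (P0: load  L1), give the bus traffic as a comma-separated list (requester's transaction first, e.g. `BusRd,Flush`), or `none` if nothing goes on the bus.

[1] P2: load  L1 | P0:I, P1:I, P2:E(40) | bus: BusRd
[2] P2: load  L3 | P0:I, P1:I, P2:E(40) | bus: BusRd
[3] P0: load  L1 | P0:S(40), P1:I, P2:S(40) | bus: BusRd
[4] P1: store L2 := 67 | P0:I, P1:M(67), P2:I | bus: BusRdX
[5] P2: store L3 := 83 | P0:I, P1:I, P2:M(83) | bus: none
[6] P1: store L1 := 7 | P0:I, P1:M(7), P2:I | bus: BusRdX
[7] P0: load  L1 | P0:S(7), P1:S(7), P2:I | bus: BusRd,Flush
[8] P0: store L5 := 17 | P0:M(17), P1:I, P2:I | bus: BusRdX
[9] P1: load  L4 | P0:I, P1:E(40), P2:I | bus: BusRd
[10] P0: store L0 := 54 | P0:M(54), P1:I, P2:I | bus: BusRdX
[11] P0: load  L1 | P0:S(7), P1:S(7), P2:I | bus: none
[12] P2: load  L1 | P0:S(7), P1:S(7), P2:S(7) | bus: BusRd
[13] P0: store L1 := 27 | P0:M(27), P1:I, P2:I | bus: BusUpgr
[14] P1: load  L1 | P0:S(27), P1:S(27), P2:I | bus: BusRd,Flush
[15] P0: store L3 := 81 | P0:M(81), P1:I, P2:I | bus: BusRdX,Flush
[16] P2: load  L1 | P0:S(27), P1:S(27), P2:S(27) | bus: BusRd
[17] P2: load  L1 | P0:S(27), P1:S(27), P2:S(27) | bus: none
[18] P1: load  L1 | P0:S(27), P1:S(27), P2:S(27) | bus: none
[19] P2: store L0 := 99 | P0:I, P1:I, P2:M(99) | bus: BusRdX,Flush
[20] P1: load  L1 | P0:S(27), P1:S(27), P2:S(27) | bus: none
[21] P2: store L1 := 14 | P0:I, P1:I, P2:M(14) | bus: BusUpgr
[22] P0: store L5 := 96 | P0:M(96), P1:I, P2:I | bus: none
[23] P0: load  L1 | P0:S(14), P1:I, P2:S(14) | bus: BusRd,Flush
[24] P1: store L4 := 61 | P0:I, P1:M(61), P2:I | bus: none
[25] P2: store L1 := 33 | P0:I, P1:I, P2:M(33) | bus: BusUpgr
[26] P2: load  L1 | P0:I, P1:I, P2:M(33) | bus: none
[27] P0: load  L5 | P0:M(96), P1:I, P2:I | bus: none
[28] P0: load  L1 | P0:S(33), P1:I, P2:S(33) | bus: BusRd,Flush
[29] P2: load  L3 | P0:S(81), P1:I, P2:S(81) | bus: BusRd,Flush

bus = BusRd,Flush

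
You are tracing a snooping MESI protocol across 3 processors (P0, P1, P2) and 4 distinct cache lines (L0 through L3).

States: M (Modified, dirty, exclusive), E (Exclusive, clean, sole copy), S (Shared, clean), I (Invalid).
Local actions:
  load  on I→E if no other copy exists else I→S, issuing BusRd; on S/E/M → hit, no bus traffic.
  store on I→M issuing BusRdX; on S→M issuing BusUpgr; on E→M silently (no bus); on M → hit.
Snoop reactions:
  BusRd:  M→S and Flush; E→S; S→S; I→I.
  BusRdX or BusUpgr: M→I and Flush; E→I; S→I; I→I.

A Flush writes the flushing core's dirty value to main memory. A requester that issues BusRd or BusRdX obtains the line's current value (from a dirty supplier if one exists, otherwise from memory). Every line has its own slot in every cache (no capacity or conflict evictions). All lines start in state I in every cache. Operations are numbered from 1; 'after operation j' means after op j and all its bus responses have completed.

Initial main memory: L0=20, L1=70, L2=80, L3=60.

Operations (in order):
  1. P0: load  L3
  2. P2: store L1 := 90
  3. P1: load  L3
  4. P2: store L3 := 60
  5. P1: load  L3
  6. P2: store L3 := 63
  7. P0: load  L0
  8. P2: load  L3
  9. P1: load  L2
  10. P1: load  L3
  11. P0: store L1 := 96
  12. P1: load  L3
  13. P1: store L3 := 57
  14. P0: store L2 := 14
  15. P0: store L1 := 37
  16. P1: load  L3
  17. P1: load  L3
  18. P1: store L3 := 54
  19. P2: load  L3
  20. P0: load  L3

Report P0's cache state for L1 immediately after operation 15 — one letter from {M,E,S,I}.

state = M

  op1 P0: load  L3 → E/I/I on L3; bus BusRd; mem=60
  op2 P2: store L1 := 90 → I/I/M on L1; bus BusRdX; mem=70
  op3 P1: load  L3 → S/S/I on L3; bus BusRd; mem=60
  op4 P2: store L3 := 60 → I/I/M on L3; bus BusRdX; mem=60
  op5 P1: load  L3 → I/S/S on L3; bus BusRd Flush; mem=60
  op6 P2: store L3 := 63 → I/I/M on L3; bus BusUpgr; mem=60
  op7 P0: load  L0 → E/I/I on L0; bus BusRd; mem=20
  op8 P2: load  L3 → I/I/M on L3; bus (none); mem=60
  op9 P1: load  L2 → I/E/I on L2; bus BusRd; mem=80
  op10 P1: load  L3 → I/S/S on L3; bus BusRd Flush; mem=63
  op11 P0: store L1 := 96 → M/I/I on L1; bus BusRdX Flush; mem=90
  op12 P1: load  L3 → I/S/S on L3; bus (none); mem=63
  op13 P1: store L3 := 57 → I/M/I on L3; bus BusUpgr; mem=63
  op14 P0: store L2 := 14 → M/I/I on L2; bus BusRdX; mem=80
  op15 P0: store L1 := 37 → M/I/I on L1; bus (none); mem=90
  op16 P1: load  L3 → I/M/I on L3; bus (none); mem=63
  op17 P1: load  L3 → I/M/I on L3; bus (none); mem=63
  op18 P1: store L3 := 54 → I/M/I on L3; bus (none); mem=63
  op19 P2: load  L3 → I/S/S on L3; bus BusRd Flush; mem=54
  op20 P0: load  L3 → S/S/S on L3; bus BusRd; mem=54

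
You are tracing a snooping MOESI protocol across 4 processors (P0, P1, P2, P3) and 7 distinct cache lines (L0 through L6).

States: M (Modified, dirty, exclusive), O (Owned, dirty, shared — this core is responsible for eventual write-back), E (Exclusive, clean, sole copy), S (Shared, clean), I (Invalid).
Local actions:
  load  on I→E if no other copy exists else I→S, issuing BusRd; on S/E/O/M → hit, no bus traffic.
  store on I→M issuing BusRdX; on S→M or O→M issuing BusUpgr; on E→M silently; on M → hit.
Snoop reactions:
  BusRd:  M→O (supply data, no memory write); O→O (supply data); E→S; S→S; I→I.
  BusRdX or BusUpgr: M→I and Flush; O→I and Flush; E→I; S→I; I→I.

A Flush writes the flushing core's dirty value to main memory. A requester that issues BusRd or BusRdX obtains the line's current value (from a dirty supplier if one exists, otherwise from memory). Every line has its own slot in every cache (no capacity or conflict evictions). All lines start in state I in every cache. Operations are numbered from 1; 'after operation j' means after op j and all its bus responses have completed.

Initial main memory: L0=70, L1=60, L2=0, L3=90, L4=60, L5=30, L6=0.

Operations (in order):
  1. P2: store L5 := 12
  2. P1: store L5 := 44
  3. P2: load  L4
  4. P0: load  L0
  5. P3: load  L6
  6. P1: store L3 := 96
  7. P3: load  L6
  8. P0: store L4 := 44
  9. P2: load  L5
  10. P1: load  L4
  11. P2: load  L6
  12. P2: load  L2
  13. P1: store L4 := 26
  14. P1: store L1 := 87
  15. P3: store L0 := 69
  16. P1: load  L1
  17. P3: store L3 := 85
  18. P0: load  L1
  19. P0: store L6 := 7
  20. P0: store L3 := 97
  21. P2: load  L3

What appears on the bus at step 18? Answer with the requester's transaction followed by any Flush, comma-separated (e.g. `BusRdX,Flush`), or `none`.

bus = BusRd

  op1 P2: store L5 := 12 → I/I/M/I on L5; bus BusRdX; mem=30
  op2 P1: store L5 := 44 → I/M/I/I on L5; bus BusRdX Flush; mem=12
  op3 P2: load  L4 → I/I/E/I on L4; bus BusRd; mem=60
  op4 P0: load  L0 → E/I/I/I on L0; bus BusRd; mem=70
  op5 P3: load  L6 → I/I/I/E on L6; bus BusRd; mem=0
  op6 P1: store L3 := 96 → I/M/I/I on L3; bus BusRdX; mem=90
  op7 P3: load  L6 → I/I/I/E on L6; bus (none); mem=0
  op8 P0: store L4 := 44 → M/I/I/I on L4; bus BusRdX; mem=60
  op9 P2: load  L5 → I/O/S/I on L5; bus BusRd; mem=12
  op10 P1: load  L4 → O/S/I/I on L4; bus BusRd; mem=60
  op11 P2: load  L6 → I/I/S/S on L6; bus BusRd; mem=0
  op12 P2: load  L2 → I/I/E/I on L2; bus BusRd; mem=0
  op13 P1: store L4 := 26 → I/M/I/I on L4; bus BusUpgr Flush; mem=44
  op14 P1: store L1 := 87 → I/M/I/I on L1; bus BusRdX; mem=60
  op15 P3: store L0 := 69 → I/I/I/M on L0; bus BusRdX; mem=70
  op16 P1: load  L1 → I/M/I/I on L1; bus (none); mem=60
  op17 P3: store L3 := 85 → I/I/I/M on L3; bus BusRdX Flush; mem=96
  op18 P0: load  L1 → S/O/I/I on L1; bus BusRd; mem=60
  op19 P0: store L6 := 7 → M/I/I/I on L6; bus BusRdX; mem=0
  op20 P0: store L3 := 97 → M/I/I/I on L3; bus BusRdX Flush; mem=85
  op21 P2: load  L3 → O/I/S/I on L3; bus BusRd; mem=85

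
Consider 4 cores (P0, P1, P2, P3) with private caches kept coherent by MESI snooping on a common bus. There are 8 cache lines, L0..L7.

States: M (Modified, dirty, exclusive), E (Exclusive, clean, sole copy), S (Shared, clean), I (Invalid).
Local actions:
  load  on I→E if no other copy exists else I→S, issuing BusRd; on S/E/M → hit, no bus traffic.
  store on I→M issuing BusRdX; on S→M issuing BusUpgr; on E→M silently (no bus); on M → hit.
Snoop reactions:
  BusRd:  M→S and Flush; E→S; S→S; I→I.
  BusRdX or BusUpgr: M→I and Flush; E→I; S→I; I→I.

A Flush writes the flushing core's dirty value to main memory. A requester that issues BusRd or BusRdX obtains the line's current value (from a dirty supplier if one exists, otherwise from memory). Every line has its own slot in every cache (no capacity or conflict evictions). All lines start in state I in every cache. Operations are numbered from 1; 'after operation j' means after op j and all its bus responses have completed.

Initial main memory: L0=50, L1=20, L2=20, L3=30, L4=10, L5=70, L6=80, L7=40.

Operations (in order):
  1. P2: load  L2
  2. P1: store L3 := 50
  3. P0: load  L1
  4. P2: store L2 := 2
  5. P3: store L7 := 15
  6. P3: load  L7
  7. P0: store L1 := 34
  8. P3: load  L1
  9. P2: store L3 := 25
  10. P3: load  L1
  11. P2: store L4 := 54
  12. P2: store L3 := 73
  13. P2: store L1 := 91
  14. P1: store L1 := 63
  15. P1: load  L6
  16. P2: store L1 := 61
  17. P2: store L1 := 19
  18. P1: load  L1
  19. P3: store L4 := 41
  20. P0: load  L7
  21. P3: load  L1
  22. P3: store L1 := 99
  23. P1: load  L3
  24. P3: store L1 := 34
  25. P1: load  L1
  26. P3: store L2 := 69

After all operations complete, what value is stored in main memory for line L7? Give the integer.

memory[L7] = 15

[1] P2: load  L2 | P0:I, P1:I, P2:E(20), P3:I | bus: BusRd
[2] P1: store L3 := 50 | P0:I, P1:M(50), P2:I, P3:I | bus: BusRdX
[3] P0: load  L1 | P0:E(20), P1:I, P2:I, P3:I | bus: BusRd
[4] P2: store L2 := 2 | P0:I, P1:I, P2:M(2), P3:I | bus: none
[5] P3: store L7 := 15 | P0:I, P1:I, P2:I, P3:M(15) | bus: BusRdX
[6] P3: load  L7 | P0:I, P1:I, P2:I, P3:M(15) | bus: none
[7] P0: store L1 := 34 | P0:M(34), P1:I, P2:I, P3:I | bus: none
[8] P3: load  L1 | P0:S(34), P1:I, P2:I, P3:S(34) | bus: BusRd,Flush
[9] P2: store L3 := 25 | P0:I, P1:I, P2:M(25), P3:I | bus: BusRdX,Flush
[10] P3: load  L1 | P0:S(34), P1:I, P2:I, P3:S(34) | bus: none
[11] P2: store L4 := 54 | P0:I, P1:I, P2:M(54), P3:I | bus: BusRdX
[12] P2: store L3 := 73 | P0:I, P1:I, P2:M(73), P3:I | bus: none
[13] P2: store L1 := 91 | P0:I, P1:I, P2:M(91), P3:I | bus: BusRdX
[14] P1: store L1 := 63 | P0:I, P1:M(63), P2:I, P3:I | bus: BusRdX,Flush
[15] P1: load  L6 | P0:I, P1:E(80), P2:I, P3:I | bus: BusRd
[16] P2: store L1 := 61 | P0:I, P1:I, P2:M(61), P3:I | bus: BusRdX,Flush
[17] P2: store L1 := 19 | P0:I, P1:I, P2:M(19), P3:I | bus: none
[18] P1: load  L1 | P0:I, P1:S(19), P2:S(19), P3:I | bus: BusRd,Flush
[19] P3: store L4 := 41 | P0:I, P1:I, P2:I, P3:M(41) | bus: BusRdX,Flush
[20] P0: load  L7 | P0:S(15), P1:I, P2:I, P3:S(15) | bus: BusRd,Flush
[21] P3: load  L1 | P0:I, P1:S(19), P2:S(19), P3:S(19) | bus: BusRd
[22] P3: store L1 := 99 | P0:I, P1:I, P2:I, P3:M(99) | bus: BusUpgr
[23] P1: load  L3 | P0:I, P1:S(73), P2:S(73), P3:I | bus: BusRd,Flush
[24] P3: store L1 := 34 | P0:I, P1:I, P2:I, P3:M(34) | bus: none
[25] P1: load  L1 | P0:I, P1:S(34), P2:I, P3:S(34) | bus: BusRd,Flush
[26] P3: store L2 := 69 | P0:I, P1:I, P2:I, P3:M(69) | bus: BusRdX,Flush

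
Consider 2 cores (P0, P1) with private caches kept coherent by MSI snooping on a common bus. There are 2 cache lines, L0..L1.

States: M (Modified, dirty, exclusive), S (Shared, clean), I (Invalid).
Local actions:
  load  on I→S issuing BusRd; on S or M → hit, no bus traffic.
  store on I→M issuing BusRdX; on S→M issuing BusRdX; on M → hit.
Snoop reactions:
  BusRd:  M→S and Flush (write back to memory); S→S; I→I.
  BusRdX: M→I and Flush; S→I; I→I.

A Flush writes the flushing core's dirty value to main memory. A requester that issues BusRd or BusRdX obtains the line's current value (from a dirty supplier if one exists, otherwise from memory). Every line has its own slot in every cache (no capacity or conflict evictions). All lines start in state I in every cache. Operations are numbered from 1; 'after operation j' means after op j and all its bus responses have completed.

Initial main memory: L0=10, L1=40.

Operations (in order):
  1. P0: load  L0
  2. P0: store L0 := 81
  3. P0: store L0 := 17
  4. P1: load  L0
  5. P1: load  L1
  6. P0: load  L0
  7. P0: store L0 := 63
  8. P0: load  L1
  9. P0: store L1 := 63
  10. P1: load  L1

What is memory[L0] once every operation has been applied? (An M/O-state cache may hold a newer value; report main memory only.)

step 1: P0: load  L0  ⟶  SI  (L0)  txn=BusRd  M[L0]=10
step 2: P0: store L0 := 81  ⟶  MI  (L0)  txn=BusRdX  M[L0]=10
step 3: P0: store L0 := 17  ⟶  MI  (L0)  txn=∅  M[L0]=10
step 4: P1: load  L0  ⟶  SS  (L0)  txn=BusRd+Flush  M[L0]=17
step 5: P1: load  L1  ⟶  IS  (L1)  txn=BusRd  M[L1]=40
step 6: P0: load  L0  ⟶  SS  (L0)  txn=∅  M[L0]=17
step 7: P0: store L0 := 63  ⟶  MI  (L0)  txn=BusRdX  M[L0]=17
step 8: P0: load  L1  ⟶  SS  (L1)  txn=BusRd  M[L1]=40
step 9: P0: store L1 := 63  ⟶  MI  (L1)  txn=BusRdX  M[L1]=40
step 10: P1: load  L1  ⟶  SS  (L1)  txn=BusRd+Flush  M[L1]=63

memory[L0] = 17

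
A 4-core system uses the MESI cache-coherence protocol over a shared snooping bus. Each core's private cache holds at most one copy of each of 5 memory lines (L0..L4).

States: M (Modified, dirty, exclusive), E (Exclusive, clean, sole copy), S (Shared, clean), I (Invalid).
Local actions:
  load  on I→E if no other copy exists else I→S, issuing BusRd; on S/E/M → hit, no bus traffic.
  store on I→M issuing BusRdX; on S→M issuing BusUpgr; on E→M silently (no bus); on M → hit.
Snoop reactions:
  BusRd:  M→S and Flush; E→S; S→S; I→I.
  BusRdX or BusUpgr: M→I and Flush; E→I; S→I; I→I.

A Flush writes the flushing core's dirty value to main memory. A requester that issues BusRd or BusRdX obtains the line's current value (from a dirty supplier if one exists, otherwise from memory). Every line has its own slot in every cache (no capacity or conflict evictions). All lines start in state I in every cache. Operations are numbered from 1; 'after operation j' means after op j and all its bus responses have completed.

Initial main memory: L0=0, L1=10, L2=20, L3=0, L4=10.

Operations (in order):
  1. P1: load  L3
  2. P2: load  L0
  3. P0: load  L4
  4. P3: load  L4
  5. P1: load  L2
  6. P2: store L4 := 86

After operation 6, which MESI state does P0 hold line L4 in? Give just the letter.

1. P1: load  L3  bus=[BusRd]  L3: P0=I P1=E P2=I P3=I  mem[L3]=0
2. P2: load  L0  bus=[BusRd]  L0: P0=I P1=I P2=E P3=I  mem[L0]=0
3. P0: load  L4  bus=[BusRd]  L4: P0=E P1=I P2=I P3=I  mem[L4]=10
4. P3: load  L4  bus=[BusRd]  L4: P0=S P1=I P2=I P3=S  mem[L4]=10
5. P1: load  L2  bus=[BusRd]  L2: P0=I P1=E P2=I P3=I  mem[L2]=20
6. P2: store L4 := 86  bus=[BusRdX]  L4: P0=I P1=I P2=M P3=I  mem[L4]=10

state = I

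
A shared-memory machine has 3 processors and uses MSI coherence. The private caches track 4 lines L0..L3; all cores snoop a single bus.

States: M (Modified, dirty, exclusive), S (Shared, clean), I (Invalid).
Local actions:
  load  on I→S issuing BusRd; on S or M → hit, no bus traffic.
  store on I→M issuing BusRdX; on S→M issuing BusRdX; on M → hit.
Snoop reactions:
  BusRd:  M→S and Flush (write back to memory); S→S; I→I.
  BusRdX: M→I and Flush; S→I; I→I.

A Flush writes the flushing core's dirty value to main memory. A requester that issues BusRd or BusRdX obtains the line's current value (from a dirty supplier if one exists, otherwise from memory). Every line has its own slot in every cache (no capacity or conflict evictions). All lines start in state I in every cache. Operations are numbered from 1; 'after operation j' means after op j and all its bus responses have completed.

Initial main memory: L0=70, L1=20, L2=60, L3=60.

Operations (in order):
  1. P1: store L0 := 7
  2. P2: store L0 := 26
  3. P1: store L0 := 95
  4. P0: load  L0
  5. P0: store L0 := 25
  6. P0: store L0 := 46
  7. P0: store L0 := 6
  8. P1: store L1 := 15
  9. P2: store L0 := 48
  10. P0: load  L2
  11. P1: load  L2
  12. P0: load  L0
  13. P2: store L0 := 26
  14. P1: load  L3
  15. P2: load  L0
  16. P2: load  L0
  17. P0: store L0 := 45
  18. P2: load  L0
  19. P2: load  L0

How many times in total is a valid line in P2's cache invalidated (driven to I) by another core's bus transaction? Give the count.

invalidations = 2

[1] P1: store L0 := 7 | P0:I, P1:M(7), P2:I | bus: BusRdX
[2] P2: store L0 := 26 | P0:I, P1:I, P2:M(26) | bus: BusRdX,Flush
[3] P1: store L0 := 95 | P0:I, P1:M(95), P2:I | bus: BusRdX,Flush
[4] P0: load  L0 | P0:S(95), P1:S(95), P2:I | bus: BusRd,Flush
[5] P0: store L0 := 25 | P0:M(25), P1:I, P2:I | bus: BusRdX
[6] P0: store L0 := 46 | P0:M(46), P1:I, P2:I | bus: none
[7] P0: store L0 := 6 | P0:M(6), P1:I, P2:I | bus: none
[8] P1: store L1 := 15 | P0:I, P1:M(15), P2:I | bus: BusRdX
[9] P2: store L0 := 48 | P0:I, P1:I, P2:M(48) | bus: BusRdX,Flush
[10] P0: load  L2 | P0:S(60), P1:I, P2:I | bus: BusRd
[11] P1: load  L2 | P0:S(60), P1:S(60), P2:I | bus: BusRd
[12] P0: load  L0 | P0:S(48), P1:I, P2:S(48) | bus: BusRd,Flush
[13] P2: store L0 := 26 | P0:I, P1:I, P2:M(26) | bus: BusRdX
[14] P1: load  L3 | P0:I, P1:S(60), P2:I | bus: BusRd
[15] P2: load  L0 | P0:I, P1:I, P2:M(26) | bus: none
[16] P2: load  L0 | P0:I, P1:I, P2:M(26) | bus: none
[17] P0: store L0 := 45 | P0:M(45), P1:I, P2:I | bus: BusRdX,Flush
[18] P2: load  L0 | P0:S(45), P1:I, P2:S(45) | bus: BusRd,Flush
[19] P2: load  L0 | P0:S(45), P1:I, P2:S(45) | bus: none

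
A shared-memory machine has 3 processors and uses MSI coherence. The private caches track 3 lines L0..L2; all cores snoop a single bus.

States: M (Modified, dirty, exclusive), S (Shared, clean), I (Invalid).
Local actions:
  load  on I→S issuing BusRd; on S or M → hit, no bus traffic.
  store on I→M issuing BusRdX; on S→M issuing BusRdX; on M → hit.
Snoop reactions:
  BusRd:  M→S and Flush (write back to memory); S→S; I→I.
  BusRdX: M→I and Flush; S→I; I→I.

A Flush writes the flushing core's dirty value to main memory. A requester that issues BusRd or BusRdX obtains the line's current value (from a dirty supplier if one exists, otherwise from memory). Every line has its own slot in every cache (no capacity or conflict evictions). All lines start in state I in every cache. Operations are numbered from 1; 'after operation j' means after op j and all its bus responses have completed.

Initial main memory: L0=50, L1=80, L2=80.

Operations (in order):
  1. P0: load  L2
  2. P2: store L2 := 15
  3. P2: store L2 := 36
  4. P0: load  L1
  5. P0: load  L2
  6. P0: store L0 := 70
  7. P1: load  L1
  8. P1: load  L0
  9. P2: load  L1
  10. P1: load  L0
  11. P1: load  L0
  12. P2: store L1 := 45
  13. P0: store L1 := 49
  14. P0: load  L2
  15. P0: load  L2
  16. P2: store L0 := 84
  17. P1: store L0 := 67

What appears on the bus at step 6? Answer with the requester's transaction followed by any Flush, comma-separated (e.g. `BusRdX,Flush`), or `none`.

step 1: P0: load  L2  ⟶  SII  (L2)  txn=BusRd  M[L2]=80
step 2: P2: store L2 := 15  ⟶  IIM  (L2)  txn=BusRdX  M[L2]=80
step 3: P2: store L2 := 36  ⟶  IIM  (L2)  txn=∅  M[L2]=80
step 4: P0: load  L1  ⟶  SII  (L1)  txn=BusRd  M[L1]=80
step 5: P0: load  L2  ⟶  SIS  (L2)  txn=BusRd+Flush  M[L2]=36
step 6: P0: store L0 := 70  ⟶  MII  (L0)  txn=BusRdX  M[L0]=50
step 7: P1: load  L1  ⟶  SSI  (L1)  txn=BusRd  M[L1]=80
step 8: P1: load  L0  ⟶  SSI  (L0)  txn=BusRd+Flush  M[L0]=70
step 9: P2: load  L1  ⟶  SSS  (L1)  txn=BusRd  M[L1]=80
step 10: P1: load  L0  ⟶  SSI  (L0)  txn=∅  M[L0]=70
step 11: P1: load  L0  ⟶  SSI  (L0)  txn=∅  M[L0]=70
step 12: P2: store L1 := 45  ⟶  IIM  (L1)  txn=BusRdX  M[L1]=80
step 13: P0: store L1 := 49  ⟶  MII  (L1)  txn=BusRdX+Flush  M[L1]=45
step 14: P0: load  L2  ⟶  SIS  (L2)  txn=∅  M[L2]=36
step 15: P0: load  L2  ⟶  SIS  (L2)  txn=∅  M[L2]=36
step 16: P2: store L0 := 84  ⟶  IIM  (L0)  txn=BusRdX  M[L0]=70
step 17: P1: store L0 := 67  ⟶  IMI  (L0)  txn=BusRdX+Flush  M[L0]=84

bus = BusRdX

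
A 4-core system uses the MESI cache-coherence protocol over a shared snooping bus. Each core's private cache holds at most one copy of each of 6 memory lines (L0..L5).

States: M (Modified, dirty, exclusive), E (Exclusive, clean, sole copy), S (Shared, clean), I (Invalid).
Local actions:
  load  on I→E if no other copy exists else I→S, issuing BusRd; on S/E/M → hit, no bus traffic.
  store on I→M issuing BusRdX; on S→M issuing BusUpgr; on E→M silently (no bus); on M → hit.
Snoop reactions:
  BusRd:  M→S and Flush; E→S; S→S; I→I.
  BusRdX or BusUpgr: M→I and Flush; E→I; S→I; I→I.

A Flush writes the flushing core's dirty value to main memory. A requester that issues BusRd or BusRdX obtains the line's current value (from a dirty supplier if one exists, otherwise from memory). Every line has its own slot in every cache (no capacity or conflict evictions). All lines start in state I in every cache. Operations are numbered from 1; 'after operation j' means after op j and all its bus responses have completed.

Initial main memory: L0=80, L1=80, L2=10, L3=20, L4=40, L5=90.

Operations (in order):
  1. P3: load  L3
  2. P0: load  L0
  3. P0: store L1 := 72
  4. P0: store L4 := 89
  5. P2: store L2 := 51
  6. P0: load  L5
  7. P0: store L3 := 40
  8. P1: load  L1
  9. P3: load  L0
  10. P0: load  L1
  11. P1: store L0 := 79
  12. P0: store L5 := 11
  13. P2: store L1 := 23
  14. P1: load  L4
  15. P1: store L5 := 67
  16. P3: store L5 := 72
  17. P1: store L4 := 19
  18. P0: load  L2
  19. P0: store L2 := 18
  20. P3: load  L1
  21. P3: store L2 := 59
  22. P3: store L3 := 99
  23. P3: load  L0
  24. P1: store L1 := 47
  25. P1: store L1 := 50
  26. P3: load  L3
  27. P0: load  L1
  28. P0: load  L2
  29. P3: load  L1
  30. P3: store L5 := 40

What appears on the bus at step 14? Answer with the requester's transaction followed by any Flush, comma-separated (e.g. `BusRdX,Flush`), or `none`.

[1] P3: load  L3 | P0:I, P1:I, P2:I, P3:E(20) | bus: BusRd
[2] P0: load  L0 | P0:E(80), P1:I, P2:I, P3:I | bus: BusRd
[3] P0: store L1 := 72 | P0:M(72), P1:I, P2:I, P3:I | bus: BusRdX
[4] P0: store L4 := 89 | P0:M(89), P1:I, P2:I, P3:I | bus: BusRdX
[5] P2: store L2 := 51 | P0:I, P1:I, P2:M(51), P3:I | bus: BusRdX
[6] P0: load  L5 | P0:E(90), P1:I, P2:I, P3:I | bus: BusRd
[7] P0: store L3 := 40 | P0:M(40), P1:I, P2:I, P3:I | bus: BusRdX
[8] P1: load  L1 | P0:S(72), P1:S(72), P2:I, P3:I | bus: BusRd,Flush
[9] P3: load  L0 | P0:S(80), P1:I, P2:I, P3:S(80) | bus: BusRd
[10] P0: load  L1 | P0:S(72), P1:S(72), P2:I, P3:I | bus: none
[11] P1: store L0 := 79 | P0:I, P1:M(79), P2:I, P3:I | bus: BusRdX
[12] P0: store L5 := 11 | P0:M(11), P1:I, P2:I, P3:I | bus: none
[13] P2: store L1 := 23 | P0:I, P1:I, P2:M(23), P3:I | bus: BusRdX
[14] P1: load  L4 | P0:S(89), P1:S(89), P2:I, P3:I | bus: BusRd,Flush
[15] P1: store L5 := 67 | P0:I, P1:M(67), P2:I, P3:I | bus: BusRdX,Flush
[16] P3: store L5 := 72 | P0:I, P1:I, P2:I, P3:M(72) | bus: BusRdX,Flush
[17] P1: store L4 := 19 | P0:I, P1:M(19), P2:I, P3:I | bus: BusUpgr
[18] P0: load  L2 | P0:S(51), P1:I, P2:S(51), P3:I | bus: BusRd,Flush
[19] P0: store L2 := 18 | P0:M(18), P1:I, P2:I, P3:I | bus: BusUpgr
[20] P3: load  L1 | P0:I, P1:I, P2:S(23), P3:S(23) | bus: BusRd,Flush
[21] P3: store L2 := 59 | P0:I, P1:I, P2:I, P3:M(59) | bus: BusRdX,Flush
[22] P3: store L3 := 99 | P0:I, P1:I, P2:I, P3:M(99) | bus: BusRdX,Flush
[23] P3: load  L0 | P0:I, P1:S(79), P2:I, P3:S(79) | bus: BusRd,Flush
[24] P1: store L1 := 47 | P0:I, P1:M(47), P2:I, P3:I | bus: BusRdX
[25] P1: store L1 := 50 | P0:I, P1:M(50), P2:I, P3:I | bus: none
[26] P3: load  L3 | P0:I, P1:I, P2:I, P3:M(99) | bus: none
[27] P0: load  L1 | P0:S(50), P1:S(50), P2:I, P3:I | bus: BusRd,Flush
[28] P0: load  L2 | P0:S(59), P1:I, P2:I, P3:S(59) | bus: BusRd,Flush
[29] P3: load  L1 | P0:S(50), P1:S(50), P2:I, P3:S(50) | bus: BusRd
[30] P3: store L5 := 40 | P0:I, P1:I, P2:I, P3:M(40) | bus: none

bus = BusRd,Flush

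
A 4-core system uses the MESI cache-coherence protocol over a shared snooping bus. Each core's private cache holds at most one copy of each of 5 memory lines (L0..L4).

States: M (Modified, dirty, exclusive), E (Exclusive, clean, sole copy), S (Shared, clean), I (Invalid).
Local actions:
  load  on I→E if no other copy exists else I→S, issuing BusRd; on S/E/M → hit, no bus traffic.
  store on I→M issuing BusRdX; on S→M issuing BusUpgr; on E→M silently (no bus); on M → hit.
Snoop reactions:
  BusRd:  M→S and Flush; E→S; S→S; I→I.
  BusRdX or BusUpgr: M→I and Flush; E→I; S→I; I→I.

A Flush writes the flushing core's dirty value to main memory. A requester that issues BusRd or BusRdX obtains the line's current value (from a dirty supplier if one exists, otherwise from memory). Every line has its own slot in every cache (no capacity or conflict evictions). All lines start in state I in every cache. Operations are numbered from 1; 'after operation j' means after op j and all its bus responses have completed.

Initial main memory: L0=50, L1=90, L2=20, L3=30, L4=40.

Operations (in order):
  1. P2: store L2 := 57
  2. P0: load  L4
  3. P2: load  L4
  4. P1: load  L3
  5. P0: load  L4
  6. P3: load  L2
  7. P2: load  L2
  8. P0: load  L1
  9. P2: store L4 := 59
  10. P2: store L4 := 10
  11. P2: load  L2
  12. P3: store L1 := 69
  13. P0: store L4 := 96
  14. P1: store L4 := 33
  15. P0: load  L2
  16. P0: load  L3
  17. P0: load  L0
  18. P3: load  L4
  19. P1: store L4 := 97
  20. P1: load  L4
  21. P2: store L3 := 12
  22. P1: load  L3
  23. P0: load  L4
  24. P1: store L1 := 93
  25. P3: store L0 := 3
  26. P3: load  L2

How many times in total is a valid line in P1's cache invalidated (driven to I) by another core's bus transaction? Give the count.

step 1: P2: store L2 := 57  ⟶  IIMI  (L2)  txn=BusRdX  M[L2]=20
step 2: P0: load  L4  ⟶  EIII  (L4)  txn=BusRd  M[L4]=40
step 3: P2: load  L4  ⟶  SISI  (L4)  txn=BusRd  M[L4]=40
step 4: P1: load  L3  ⟶  IEII  (L3)  txn=BusRd  M[L3]=30
step 5: P0: load  L4  ⟶  SISI  (L4)  txn=∅  M[L4]=40
step 6: P3: load  L2  ⟶  IISS  (L2)  txn=BusRd+Flush  M[L2]=57
step 7: P2: load  L2  ⟶  IISS  (L2)  txn=∅  M[L2]=57
step 8: P0: load  L1  ⟶  EIII  (L1)  txn=BusRd  M[L1]=90
step 9: P2: store L4 := 59  ⟶  IIMI  (L4)  txn=BusUpgr  M[L4]=40
step 10: P2: store L4 := 10  ⟶  IIMI  (L4)  txn=∅  M[L4]=40
step 11: P2: load  L2  ⟶  IISS  (L2)  txn=∅  M[L2]=57
step 12: P3: store L1 := 69  ⟶  IIIM  (L1)  txn=BusRdX  M[L1]=90
step 13: P0: store L4 := 96  ⟶  MIII  (L4)  txn=BusRdX+Flush  M[L4]=10
step 14: P1: store L4 := 33  ⟶  IMII  (L4)  txn=BusRdX+Flush  M[L4]=96
step 15: P0: load  L2  ⟶  SISS  (L2)  txn=BusRd  M[L2]=57
step 16: P0: load  L3  ⟶  SSII  (L3)  txn=BusRd  M[L3]=30
step 17: P0: load  L0  ⟶  EIII  (L0)  txn=BusRd  M[L0]=50
step 18: P3: load  L4  ⟶  ISIS  (L4)  txn=BusRd+Flush  M[L4]=33
step 19: P1: store L4 := 97  ⟶  IMII  (L4)  txn=BusUpgr  M[L4]=33
step 20: P1: load  L4  ⟶  IMII  (L4)  txn=∅  M[L4]=33
step 21: P2: store L3 := 12  ⟶  IIMI  (L3)  txn=BusRdX  M[L3]=30
step 22: P1: load  L3  ⟶  ISSI  (L3)  txn=BusRd+Flush  M[L3]=12
step 23: P0: load  L4  ⟶  SSII  (L4)  txn=BusRd+Flush  M[L4]=97
step 24: P1: store L1 := 93  ⟶  IMII  (L1)  txn=BusRdX+Flush  M[L1]=69
step 25: P3: store L0 := 3  ⟶  IIIM  (L0)  txn=BusRdX  M[L0]=50
step 26: P3: load  L2  ⟶  SISS  (L2)  txn=∅  M[L2]=57

invalidations = 1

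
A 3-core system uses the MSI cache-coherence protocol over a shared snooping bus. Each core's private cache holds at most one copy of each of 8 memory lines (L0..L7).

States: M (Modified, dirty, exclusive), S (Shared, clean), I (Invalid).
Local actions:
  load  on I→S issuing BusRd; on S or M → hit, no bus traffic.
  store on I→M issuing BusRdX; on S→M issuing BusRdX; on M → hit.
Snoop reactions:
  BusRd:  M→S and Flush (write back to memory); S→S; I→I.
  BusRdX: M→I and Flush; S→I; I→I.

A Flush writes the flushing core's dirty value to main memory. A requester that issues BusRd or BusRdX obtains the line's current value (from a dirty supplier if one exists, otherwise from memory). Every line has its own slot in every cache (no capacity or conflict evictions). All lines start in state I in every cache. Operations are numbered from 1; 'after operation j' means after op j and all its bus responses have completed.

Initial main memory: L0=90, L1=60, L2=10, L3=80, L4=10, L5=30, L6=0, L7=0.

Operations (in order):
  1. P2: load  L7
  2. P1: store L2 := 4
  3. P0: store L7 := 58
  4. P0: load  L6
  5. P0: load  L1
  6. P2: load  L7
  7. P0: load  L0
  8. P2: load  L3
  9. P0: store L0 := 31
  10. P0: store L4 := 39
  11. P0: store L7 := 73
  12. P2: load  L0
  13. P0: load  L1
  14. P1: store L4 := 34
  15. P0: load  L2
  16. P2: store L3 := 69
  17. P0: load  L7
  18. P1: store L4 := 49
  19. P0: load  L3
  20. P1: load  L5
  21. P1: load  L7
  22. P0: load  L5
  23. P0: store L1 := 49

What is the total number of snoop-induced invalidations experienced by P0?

invalidations = 1

  op1 P2: load  L7 → I/I/S on L7; bus BusRd; mem=0
  op2 P1: store L2 := 4 → I/M/I on L2; bus BusRdX; mem=10
  op3 P0: store L7 := 58 → M/I/I on L7; bus BusRdX; mem=0
  op4 P0: load  L6 → S/I/I on L6; bus BusRd; mem=0
  op5 P0: load  L1 → S/I/I on L1; bus BusRd; mem=60
  op6 P2: load  L7 → S/I/S on L7; bus BusRd Flush; mem=58
  op7 P0: load  L0 → S/I/I on L0; bus BusRd; mem=90
  op8 P2: load  L3 → I/I/S on L3; bus BusRd; mem=80
  op9 P0: store L0 := 31 → M/I/I on L0; bus BusRdX; mem=90
  op10 P0: store L4 := 39 → M/I/I on L4; bus BusRdX; mem=10
  op11 P0: store L7 := 73 → M/I/I on L7; bus BusRdX; mem=58
  op12 P2: load  L0 → S/I/S on L0; bus BusRd Flush; mem=31
  op13 P0: load  L1 → S/I/I on L1; bus (none); mem=60
  op14 P1: store L4 := 34 → I/M/I on L4; bus BusRdX Flush; mem=39
  op15 P0: load  L2 → S/S/I on L2; bus BusRd Flush; mem=4
  op16 P2: store L3 := 69 → I/I/M on L3; bus BusRdX; mem=80
  op17 P0: load  L7 → M/I/I on L7; bus (none); mem=58
  op18 P1: store L4 := 49 → I/M/I on L4; bus (none); mem=39
  op19 P0: load  L3 → S/I/S on L3; bus BusRd Flush; mem=69
  op20 P1: load  L5 → I/S/I on L5; bus BusRd; mem=30
  op21 P1: load  L7 → S/S/I on L7; bus BusRd Flush; mem=73
  op22 P0: load  L5 → S/S/I on L5; bus BusRd; mem=30
  op23 P0: store L1 := 49 → M/I/I on L1; bus BusRdX; mem=60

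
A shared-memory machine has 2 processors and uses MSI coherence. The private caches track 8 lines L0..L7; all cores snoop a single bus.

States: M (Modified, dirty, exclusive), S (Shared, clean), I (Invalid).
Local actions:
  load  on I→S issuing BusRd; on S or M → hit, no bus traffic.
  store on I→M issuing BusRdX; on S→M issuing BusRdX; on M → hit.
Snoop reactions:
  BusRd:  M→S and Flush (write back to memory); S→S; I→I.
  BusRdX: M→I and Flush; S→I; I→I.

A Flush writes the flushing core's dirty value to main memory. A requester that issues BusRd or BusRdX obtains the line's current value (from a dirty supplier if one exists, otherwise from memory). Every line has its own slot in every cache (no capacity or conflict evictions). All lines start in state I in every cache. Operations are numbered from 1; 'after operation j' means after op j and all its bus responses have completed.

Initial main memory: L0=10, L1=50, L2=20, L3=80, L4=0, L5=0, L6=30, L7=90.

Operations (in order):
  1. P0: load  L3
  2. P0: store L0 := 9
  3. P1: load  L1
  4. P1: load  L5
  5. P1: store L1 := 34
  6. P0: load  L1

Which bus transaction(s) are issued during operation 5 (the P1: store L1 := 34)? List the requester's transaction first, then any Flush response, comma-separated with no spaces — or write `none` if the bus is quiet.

step 1: P0: load  L3  ⟶  SI  (L3)  txn=BusRd  M[L3]=80
step 2: P0: store L0 := 9  ⟶  MI  (L0)  txn=BusRdX  M[L0]=10
step 3: P1: load  L1  ⟶  IS  (L1)  txn=BusRd  M[L1]=50
step 4: P1: load  L5  ⟶  IS  (L5)  txn=BusRd  M[L5]=0
step 5: P1: store L1 := 34  ⟶  IM  (L1)  txn=BusRdX  M[L1]=50
step 6: P0: load  L1  ⟶  SS  (L1)  txn=BusRd+Flush  M[L1]=34

bus = BusRdX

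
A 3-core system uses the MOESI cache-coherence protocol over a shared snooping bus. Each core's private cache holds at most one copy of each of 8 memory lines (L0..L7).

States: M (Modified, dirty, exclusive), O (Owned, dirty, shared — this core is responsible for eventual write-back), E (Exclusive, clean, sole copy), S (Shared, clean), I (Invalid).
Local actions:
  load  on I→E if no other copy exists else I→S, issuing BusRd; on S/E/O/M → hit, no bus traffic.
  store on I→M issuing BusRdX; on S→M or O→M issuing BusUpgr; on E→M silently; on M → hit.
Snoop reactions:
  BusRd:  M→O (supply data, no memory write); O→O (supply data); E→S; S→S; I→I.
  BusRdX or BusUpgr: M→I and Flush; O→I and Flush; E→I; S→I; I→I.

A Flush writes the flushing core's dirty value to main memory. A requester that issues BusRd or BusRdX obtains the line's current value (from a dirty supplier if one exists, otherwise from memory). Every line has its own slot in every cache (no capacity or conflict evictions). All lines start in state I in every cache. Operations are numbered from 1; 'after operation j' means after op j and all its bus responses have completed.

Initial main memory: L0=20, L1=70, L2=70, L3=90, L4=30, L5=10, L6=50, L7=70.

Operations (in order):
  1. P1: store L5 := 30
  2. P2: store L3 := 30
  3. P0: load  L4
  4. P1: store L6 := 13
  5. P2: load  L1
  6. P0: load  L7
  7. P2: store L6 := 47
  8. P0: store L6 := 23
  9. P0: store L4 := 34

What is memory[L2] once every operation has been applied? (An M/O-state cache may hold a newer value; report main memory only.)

step 1: P1: store L5 := 30  ⟶  IMI  (L5)  txn=BusRdX  M[L5]=10
step 2: P2: store L3 := 30  ⟶  IIM  (L3)  txn=BusRdX  M[L3]=90
step 3: P0: load  L4  ⟶  EII  (L4)  txn=BusRd  M[L4]=30
step 4: P1: store L6 := 13  ⟶  IMI  (L6)  txn=BusRdX  M[L6]=50
step 5: P2: load  L1  ⟶  IIE  (L1)  txn=BusRd  M[L1]=70
step 6: P0: load  L7  ⟶  EII  (L7)  txn=BusRd  M[L7]=70
step 7: P2: store L6 := 47  ⟶  IIM  (L6)  txn=BusRdX+Flush  M[L6]=13
step 8: P0: store L6 := 23  ⟶  MII  (L6)  txn=BusRdX+Flush  M[L6]=47
step 9: P0: store L4 := 34  ⟶  MII  (L4)  txn=∅  M[L4]=30

memory[L2] = 70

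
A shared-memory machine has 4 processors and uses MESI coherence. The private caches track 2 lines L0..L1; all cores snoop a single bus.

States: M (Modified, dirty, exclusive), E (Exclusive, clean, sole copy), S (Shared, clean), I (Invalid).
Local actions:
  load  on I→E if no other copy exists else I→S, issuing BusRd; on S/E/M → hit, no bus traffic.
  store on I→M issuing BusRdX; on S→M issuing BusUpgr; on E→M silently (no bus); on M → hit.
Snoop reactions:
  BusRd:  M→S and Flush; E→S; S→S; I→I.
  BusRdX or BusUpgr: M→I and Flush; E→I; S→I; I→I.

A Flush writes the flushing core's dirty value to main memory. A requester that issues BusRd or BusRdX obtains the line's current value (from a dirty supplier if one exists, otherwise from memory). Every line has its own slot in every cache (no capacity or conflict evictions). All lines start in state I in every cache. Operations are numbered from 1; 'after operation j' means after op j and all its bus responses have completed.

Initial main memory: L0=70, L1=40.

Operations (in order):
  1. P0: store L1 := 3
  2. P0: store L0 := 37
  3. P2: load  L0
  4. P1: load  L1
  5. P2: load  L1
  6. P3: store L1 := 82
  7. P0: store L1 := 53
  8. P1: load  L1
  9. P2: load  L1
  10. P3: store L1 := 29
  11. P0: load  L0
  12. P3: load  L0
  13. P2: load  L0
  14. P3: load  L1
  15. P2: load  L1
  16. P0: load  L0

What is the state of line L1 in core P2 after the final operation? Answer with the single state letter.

[1] P0: store L1 := 3 | P0:M(3), P1:I, P2:I, P3:I | bus: BusRdX
[2] P0: store L0 := 37 | P0:M(37), P1:I, P2:I, P3:I | bus: BusRdX
[3] P2: load  L0 | P0:S(37), P1:I, P2:S(37), P3:I | bus: BusRd,Flush
[4] P1: load  L1 | P0:S(3), P1:S(3), P2:I, P3:I | bus: BusRd,Flush
[5] P2: load  L1 | P0:S(3), P1:S(3), P2:S(3), P3:I | bus: BusRd
[6] P3: store L1 := 82 | P0:I, P1:I, P2:I, P3:M(82) | bus: BusRdX
[7] P0: store L1 := 53 | P0:M(53), P1:I, P2:I, P3:I | bus: BusRdX,Flush
[8] P1: load  L1 | P0:S(53), P1:S(53), P2:I, P3:I | bus: BusRd,Flush
[9] P2: load  L1 | P0:S(53), P1:S(53), P2:S(53), P3:I | bus: BusRd
[10] P3: store L1 := 29 | P0:I, P1:I, P2:I, P3:M(29) | bus: BusRdX
[11] P0: load  L0 | P0:S(37), P1:I, P2:S(37), P3:I | bus: none
[12] P3: load  L0 | P0:S(37), P1:I, P2:S(37), P3:S(37) | bus: BusRd
[13] P2: load  L0 | P0:S(37), P1:I, P2:S(37), P3:S(37) | bus: none
[14] P3: load  L1 | P0:I, P1:I, P2:I, P3:M(29) | bus: none
[15] P2: load  L1 | P0:I, P1:I, P2:S(29), P3:S(29) | bus: BusRd,Flush
[16] P0: load  L0 | P0:S(37), P1:I, P2:S(37), P3:S(37) | bus: none

state = S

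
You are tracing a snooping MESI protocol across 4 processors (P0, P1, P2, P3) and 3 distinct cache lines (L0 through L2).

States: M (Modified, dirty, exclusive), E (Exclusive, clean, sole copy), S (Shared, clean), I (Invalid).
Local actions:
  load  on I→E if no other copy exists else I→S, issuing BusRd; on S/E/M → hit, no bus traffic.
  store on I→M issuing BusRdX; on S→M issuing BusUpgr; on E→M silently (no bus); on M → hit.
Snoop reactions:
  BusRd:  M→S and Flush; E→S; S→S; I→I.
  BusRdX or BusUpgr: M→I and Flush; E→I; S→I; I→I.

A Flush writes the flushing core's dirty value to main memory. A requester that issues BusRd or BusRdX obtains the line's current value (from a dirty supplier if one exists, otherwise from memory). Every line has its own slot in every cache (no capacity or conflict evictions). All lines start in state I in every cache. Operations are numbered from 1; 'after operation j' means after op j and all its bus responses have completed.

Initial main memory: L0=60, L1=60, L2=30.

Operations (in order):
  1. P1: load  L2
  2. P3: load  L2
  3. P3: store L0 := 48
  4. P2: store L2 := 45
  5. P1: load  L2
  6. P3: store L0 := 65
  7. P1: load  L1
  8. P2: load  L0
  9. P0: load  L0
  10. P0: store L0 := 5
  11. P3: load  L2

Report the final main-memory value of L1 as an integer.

step 1: P1: load  L2  ⟶  IEII  (L2)  txn=BusRd  M[L2]=30
step 2: P3: load  L2  ⟶  ISIS  (L2)  txn=BusRd  M[L2]=30
step 3: P3: store L0 := 48  ⟶  IIIM  (L0)  txn=BusRdX  M[L0]=60
step 4: P2: store L2 := 45  ⟶  IIMI  (L2)  txn=BusRdX  M[L2]=30
step 5: P1: load  L2  ⟶  ISSI  (L2)  txn=BusRd+Flush  M[L2]=45
step 6: P3: store L0 := 65  ⟶  IIIM  (L0)  txn=∅  M[L0]=60
step 7: P1: load  L1  ⟶  IEII  (L1)  txn=BusRd  M[L1]=60
step 8: P2: load  L0  ⟶  IISS  (L0)  txn=BusRd+Flush  M[L0]=65
step 9: P0: load  L0  ⟶  SISS  (L0)  txn=BusRd  M[L0]=65
step 10: P0: store L0 := 5  ⟶  MIII  (L0)  txn=BusUpgr  M[L0]=65
step 11: P3: load  L2  ⟶  ISSS  (L2)  txn=BusRd  M[L2]=45

memory[L1] = 60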